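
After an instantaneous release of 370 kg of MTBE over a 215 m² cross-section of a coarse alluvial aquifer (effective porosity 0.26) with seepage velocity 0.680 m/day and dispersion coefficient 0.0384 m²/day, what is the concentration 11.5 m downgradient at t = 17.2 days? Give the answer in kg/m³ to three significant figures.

2.26 kg/m³

For an instantaneous plane source, C(x,t) = M/(n_e·A·√(4πDt)) · exp(−(x−vt)²/(4Dt)), with n_e·A the pore (flow) area.
Plume center vt = 0.680 × 17.2 = 11.696 m, so the well at 11.5 m is 0.196 m upgradient of the peak.
√(4πDt) = 2.881 m, giving peak height M/(n_e·A·√(4πDt)) = 370/(0.26 × 215 × 2.881) = 2.297 kg/m³.
(x−vt)²/(4Dt) = (-0.196)²/(4 × 0.0384 × 17.2) = 0.01454; exp(−0.01454) = 0.9856.
C = 2.297 × 0.9856 = 2.26 kg/m³.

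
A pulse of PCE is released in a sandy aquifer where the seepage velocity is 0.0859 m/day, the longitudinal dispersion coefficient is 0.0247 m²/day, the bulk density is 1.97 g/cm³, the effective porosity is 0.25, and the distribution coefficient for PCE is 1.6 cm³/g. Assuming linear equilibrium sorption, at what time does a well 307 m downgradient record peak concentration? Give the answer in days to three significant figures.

Retardation factor R = 1 + ρ_b·K_d/n = 1 + 1.97 × 1.6/0.25 = 13.61.
Sorption retards both mechanisms: v_R = v/R = 0.006312 m/day, D_R = D/R = 0.001815 m²/day.
Peak time from v_R²t² + 2D_R t − x² = 0: t = (√(D_R² + v_R²x²) − D_R)/v_R².
√(D_R² + v_R²x²) = √(0.001815² + 0.006312² × 307²) = 1.938; v_R² = 3.984e-05.
t = (1.938 − 0.001815)/3.984e-05 = 48600 days.

48600 days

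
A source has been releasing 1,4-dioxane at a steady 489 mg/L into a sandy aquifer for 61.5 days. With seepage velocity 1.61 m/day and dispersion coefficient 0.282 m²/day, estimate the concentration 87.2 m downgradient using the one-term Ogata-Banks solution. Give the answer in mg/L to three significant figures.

For a continuous step input, C/C₀ ≈ ½·erfc((x−vt)/(2√(Dt))).
vt = 1.61 × 61.5 = 99.015 m and 2√(Dt) = 2√(0.282 × 61.5) = 8.329 m.
Argument (x−vt)/(2√(Dt)) = (87.2 − 99.015)/8.329 = -1.419; ½·erfc(-1.419) = 0.9776.
C = 489 × 0.9776 = 478 mg/L.

478 mg/L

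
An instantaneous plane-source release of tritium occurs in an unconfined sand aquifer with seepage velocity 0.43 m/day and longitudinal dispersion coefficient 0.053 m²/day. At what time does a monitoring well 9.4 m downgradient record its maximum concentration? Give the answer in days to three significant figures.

For the 1D instantaneous-source solution, setting ∂C/∂t = 0 at fixed x gives v²t² + 2Dt − x² = 0, so t = (√(D² + v²x²) − D)/v².
√(D² + v²x²) = √(0.053² + 0.43² × 9.4²) = 4.042; v² = 0.1849.
t = (4.042 − 0.053)/0.1849 = 21.6 days (vs. the pure-advection estimate x/v = 21.9 d).

21.6 days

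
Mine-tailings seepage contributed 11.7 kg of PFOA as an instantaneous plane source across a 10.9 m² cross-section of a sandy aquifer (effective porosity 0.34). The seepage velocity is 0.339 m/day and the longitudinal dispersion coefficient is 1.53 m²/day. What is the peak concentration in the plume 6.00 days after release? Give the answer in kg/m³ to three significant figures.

The peak of an instantaneous 1D plume sits at x = vt; there the Gaussian factor is 1 and C_max = M/(n_e·A·√(4πDt)), where n_e·A is the pore area the mass is dissolved in.
√(4πDt) = √(4π × 1.53 × 6.00) = 10.74 m, so C_max = 11.7/(0.34 × 10.9 × 10.74) = 0.294 kg/m³.

0.294 kg/m³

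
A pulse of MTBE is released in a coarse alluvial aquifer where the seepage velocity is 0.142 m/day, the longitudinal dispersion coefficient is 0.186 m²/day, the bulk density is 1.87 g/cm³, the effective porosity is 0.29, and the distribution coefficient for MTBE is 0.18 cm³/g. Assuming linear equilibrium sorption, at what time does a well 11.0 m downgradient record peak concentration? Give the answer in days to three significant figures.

Retardation factor R = 1 + ρ_b·K_d/n = 1 + 1.87 × 0.18/0.29 = 2.161.
Sorption retards both mechanisms: v_R = v/R = 0.06571 m/day, D_R = D/R = 0.08607 m²/day.
Peak time from v_R²t² + 2D_R t − x² = 0: t = (√(D_R² + v_R²x²) − D_R)/v_R².
√(D_R² + v_R²x²) = √(0.08607² + 0.06571² × 11.0²) = 0.7279; v_R² = 0.004318.
t = (0.7279 − 0.08607)/0.004318 = 149 days.

149 days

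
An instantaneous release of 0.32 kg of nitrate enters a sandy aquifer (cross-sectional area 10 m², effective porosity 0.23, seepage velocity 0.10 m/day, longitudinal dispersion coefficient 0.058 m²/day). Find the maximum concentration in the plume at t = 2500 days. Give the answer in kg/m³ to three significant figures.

0.00326 kg/m³

The peak of an instantaneous 1D plume sits at x = vt; there the Gaussian factor is 1 and C_max = M/(n_e·A·√(4πDt)), where n_e·A is the pore area the mass is dissolved in.
√(4πDt) = √(4π × 0.058 × 2500) = 42.69 m, so C_max = 0.32/(0.23 × 10 × 42.69) = 0.00326 kg/m³.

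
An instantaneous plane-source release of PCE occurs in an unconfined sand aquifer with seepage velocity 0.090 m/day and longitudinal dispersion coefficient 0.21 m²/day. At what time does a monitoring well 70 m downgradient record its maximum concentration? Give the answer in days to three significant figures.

752 days

For the 1D instantaneous-source solution, setting ∂C/∂t = 0 at fixed x gives v²t² + 2Dt − x² = 0, so t = (√(D² + v²x²) − D)/v².
√(D² + v²x²) = √(0.21² + 0.090² × 70²) = 6.303; v² = 0.0081.
t = (6.303 − 0.21)/0.0081 = 752 days (vs. the pure-advection estimate x/v = 778 d).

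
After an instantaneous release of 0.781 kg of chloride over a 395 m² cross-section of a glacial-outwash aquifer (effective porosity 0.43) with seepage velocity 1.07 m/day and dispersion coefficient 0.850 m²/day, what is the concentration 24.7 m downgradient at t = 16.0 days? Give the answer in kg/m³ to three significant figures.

0.000122 kg/m³

For an instantaneous plane source, C(x,t) = M/(n_e·A·√(4πDt)) · exp(−(x−vt)²/(4Dt)), with n_e·A the pore (flow) area.
Plume center vt = 1.07 × 16.0 = 17.12 m, so the well at 24.7 m is 7.58 m downgradient of the peak.
√(4πDt) = 13.07 m, giving peak height M/(n_e·A·√(4πDt)) = 0.781/(0.43 × 395 × 13.07) = 0.0003518 kg/m³.
(x−vt)²/(4Dt) = (7.58)²/(4 × 0.850 × 16.0) = 1.056; exp(−1.056) = 0.3478.
C = 0.0003518 × 0.3478 = 0.000122 kg/m³.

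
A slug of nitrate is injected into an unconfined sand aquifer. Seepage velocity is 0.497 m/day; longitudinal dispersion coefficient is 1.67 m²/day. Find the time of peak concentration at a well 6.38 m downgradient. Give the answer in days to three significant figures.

For the 1D instantaneous-source solution, setting ∂C/∂t = 0 at fixed x gives v²t² + 2Dt − x² = 0, so t = (√(D² + v²x²) − D)/v².
√(D² + v²x²) = √(1.67² + 0.497² × 6.38²) = 3.584; v² = 0.247009.
t = (3.584 − 1.67)/0.247009 = 7.75 days (vs. the pure-advection estimate x/v = 12.8 d).

7.75 days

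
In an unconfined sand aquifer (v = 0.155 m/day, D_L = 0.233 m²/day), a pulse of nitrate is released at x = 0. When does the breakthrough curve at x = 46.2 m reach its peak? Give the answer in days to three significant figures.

289 days

For the 1D instantaneous-source solution, setting ∂C/∂t = 0 at fixed x gives v²t² + 2Dt − x² = 0, so t = (√(D² + v²x²) − D)/v².
√(D² + v²x²) = √(0.233² + 0.155² × 46.2²) = 7.165; v² = 0.024025.
t = (7.165 − 0.233)/0.024025 = 289 days (vs. the pure-advection estimate x/v = 298 d).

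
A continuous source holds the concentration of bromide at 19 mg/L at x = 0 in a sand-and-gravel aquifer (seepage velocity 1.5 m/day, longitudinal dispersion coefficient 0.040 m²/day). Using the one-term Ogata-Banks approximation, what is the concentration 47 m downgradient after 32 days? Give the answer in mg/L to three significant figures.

For a continuous step input, C/C₀ ≈ ½·erfc((x−vt)/(2√(Dt))).
vt = 1.5 × 32 = 48 m and 2√(Dt) = 2√(0.040 × 32) = 2.263 m.
Argument (x−vt)/(2√(Dt)) = (47 − 48)/2.263 = -0.4419; ½·erfc(-0.4419) = 0.7340.
C = 19 × 0.7340 = 13.9 mg/L.

13.9 mg/L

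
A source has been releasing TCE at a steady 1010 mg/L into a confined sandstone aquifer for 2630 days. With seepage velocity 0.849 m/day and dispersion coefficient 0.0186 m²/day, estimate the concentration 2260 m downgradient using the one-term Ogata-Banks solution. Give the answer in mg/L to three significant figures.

For a continuous step input, C/C₀ ≈ ½·erfc((x−vt)/(2√(Dt))).
vt = 0.849 × 2630 = 2232.87 m and 2√(Dt) = 2√(0.0186 × 2630) = 13.99 m.
Argument (x−vt)/(2√(Dt)) = (2260 − 2232.87)/13.99 = 1.939; ½·erfc(1.939) = 0.003052.
C = 1010 × 0.003052 = 3.08 mg/L.

3.08 mg/L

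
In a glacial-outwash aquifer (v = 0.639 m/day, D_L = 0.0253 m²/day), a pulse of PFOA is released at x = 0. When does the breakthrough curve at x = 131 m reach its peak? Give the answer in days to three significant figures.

For the 1D instantaneous-source solution, setting ∂C/∂t = 0 at fixed x gives v²t² + 2Dt − x² = 0, so t = (√(D² + v²x²) − D)/v².
√(D² + v²x²) = √(0.0253² + 0.639² × 131²) = 83.71; v² = 0.408321.
t = (83.71 − 0.0253)/0.408321 = 205 days (vs. the pure-advection estimate x/v = 205 d).

205 days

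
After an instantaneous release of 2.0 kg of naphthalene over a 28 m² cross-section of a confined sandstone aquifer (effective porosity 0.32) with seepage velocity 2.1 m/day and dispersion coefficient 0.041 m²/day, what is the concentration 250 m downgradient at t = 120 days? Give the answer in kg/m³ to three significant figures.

0.0232 kg/m³

For an instantaneous plane source, C(x,t) = M/(n_e·A·√(4πDt)) · exp(−(x−vt)²/(4Dt)), with n_e·A the pore (flow) area.
Plume center vt = 2.1 × 120 = 252 m, so the well at 250 m is 2 m upgradient of the peak.
√(4πDt) = 7.863 m, giving peak height M/(n_e·A·√(4πDt)) = 2.0/(0.32 × 28 × 7.863) = 0.02839 kg/m³.
(x−vt)²/(4Dt) = (-2)²/(4 × 0.041 × 120) = 0.2033; exp(−0.2033) = 0.8160.
C = 0.02839 × 0.8160 = 0.0232 kg/m³.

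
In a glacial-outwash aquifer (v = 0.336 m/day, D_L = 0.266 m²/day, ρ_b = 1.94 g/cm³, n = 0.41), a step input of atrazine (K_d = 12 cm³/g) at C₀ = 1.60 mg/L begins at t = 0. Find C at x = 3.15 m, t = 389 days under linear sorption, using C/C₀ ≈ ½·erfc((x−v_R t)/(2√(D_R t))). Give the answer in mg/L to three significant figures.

Retardation factor R = 1 + ρ_b·K_d/n = 1 + 1.94 × 12/0.41 = 57.78.
Sorption retards both mechanisms: v_R = v/R = 0.005815 m/day, D_R = D/R = 0.004604 m²/day.
v_R·t = 0.005815 × 389 = 2.262035 m; 2√(D_R t) = 2.677 m; argument = (3.15 − 2.262035)/2.677 = 0.3317.
C = C₀ × ½·erfc(0.3317) = 1.60 × 0.3195 = 0.511 mg/L.

0.511 mg/L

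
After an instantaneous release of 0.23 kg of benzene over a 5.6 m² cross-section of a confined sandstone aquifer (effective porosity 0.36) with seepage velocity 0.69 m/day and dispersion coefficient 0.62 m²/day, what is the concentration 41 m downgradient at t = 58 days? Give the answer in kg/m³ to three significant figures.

0.00533 kg/m³

For an instantaneous plane source, C(x,t) = M/(n_e·A·√(4πDt)) · exp(−(x−vt)²/(4Dt)), with n_e·A the pore (flow) area.
Plume center vt = 0.69 × 58 = 40.02 m, so the well at 41 m is 0.98 m downgradient of the peak.
√(4πDt) = 21.26 m, giving peak height M/(n_e·A·√(4πDt)) = 0.23/(0.36 × 5.6 × 21.26) = 0.005366 kg/m³.
(x−vt)²/(4Dt) = (0.98)²/(4 × 0.62 × 58) = 0.006677; exp(−0.006677) = 0.9933.
C = 0.005366 × 0.9933 = 0.00533 kg/m³.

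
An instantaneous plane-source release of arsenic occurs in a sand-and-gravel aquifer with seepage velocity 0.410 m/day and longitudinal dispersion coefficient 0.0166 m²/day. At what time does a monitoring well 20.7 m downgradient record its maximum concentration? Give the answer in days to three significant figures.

For the 1D instantaneous-source solution, setting ∂C/∂t = 0 at fixed x gives v²t² + 2Dt − x² = 0, so t = (√(D² + v²x²) − D)/v².
√(D² + v²x²) = √(0.0166² + 0.410² × 20.7²) = 8.487; v² = 0.1681.
t = (8.487 − 0.0166)/0.1681 = 50.4 days (vs. the pure-advection estimate x/v = 50.5 d).

50.4 days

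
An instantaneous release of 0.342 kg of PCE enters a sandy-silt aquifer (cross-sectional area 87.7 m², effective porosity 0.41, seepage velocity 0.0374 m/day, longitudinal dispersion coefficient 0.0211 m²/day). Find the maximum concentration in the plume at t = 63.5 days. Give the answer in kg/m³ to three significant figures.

0.00232 kg/m³

The peak of an instantaneous 1D plume sits at x = vt; there the Gaussian factor is 1 and C_max = M/(n_e·A·√(4πDt)), where n_e·A is the pore area the mass is dissolved in.
√(4πDt) = √(4π × 0.0211 × 63.5) = 4.103 m, so C_max = 0.342/(0.41 × 87.7 × 4.103) = 0.00232 kg/m³.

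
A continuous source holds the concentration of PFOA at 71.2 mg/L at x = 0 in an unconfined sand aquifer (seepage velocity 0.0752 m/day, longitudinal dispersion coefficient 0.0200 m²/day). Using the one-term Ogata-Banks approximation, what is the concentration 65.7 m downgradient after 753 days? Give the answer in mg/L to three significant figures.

3.50 mg/L

For a continuous step input, C/C₀ ≈ ½·erfc((x−vt)/(2√(Dt))).
vt = 0.0752 × 753 = 56.6256 m and 2√(Dt) = 2√(0.0200 × 753) = 7.761 m.
Argument (x−vt)/(2√(Dt)) = (65.7 − 56.6256)/7.761 = 1.169; ½·erfc(1.169) = 0.04914.
C = 71.2 × 0.04914 = 3.50 mg/L.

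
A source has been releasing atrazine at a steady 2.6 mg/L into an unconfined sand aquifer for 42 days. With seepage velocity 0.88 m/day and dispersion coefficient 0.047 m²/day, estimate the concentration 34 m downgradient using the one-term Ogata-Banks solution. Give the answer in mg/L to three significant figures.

For a continuous step input, C/C₀ ≈ ½·erfc((x−vt)/(2√(Dt))).
vt = 0.88 × 42 = 36.96 m and 2√(Dt) = 2√(0.047 × 42) = 2.810 m.
Argument (x−vt)/(2√(Dt)) = (34 − 36.96)/2.810 = -1.053; ½·erfc(-1.053) = 0.9318.
C = 2.6 × 0.9318 = 2.42 mg/L.

2.42 mg/L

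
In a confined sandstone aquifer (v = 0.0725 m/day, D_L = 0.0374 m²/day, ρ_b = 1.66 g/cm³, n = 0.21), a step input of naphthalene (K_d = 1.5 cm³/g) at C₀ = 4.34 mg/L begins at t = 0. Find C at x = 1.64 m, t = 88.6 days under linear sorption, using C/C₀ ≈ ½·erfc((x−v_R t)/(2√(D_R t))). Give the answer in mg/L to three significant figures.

Retardation factor R = 1 + ρ_b·K_d/n = 1 + 1.66 × 1.5/0.21 = 12.86.
Sorption retards both mechanisms: v_R = v/R = 0.005638 m/day, D_R = D/R = 0.002908 m²/day.
v_R·t = 0.005638 × 88.6 = 0.4995268 m; 2√(D_R t) = 1.015 m; argument = (1.64 − 0.4995268)/1.015 = 1.124.
C = C₀ × ½·erfc(1.124) = 4.34 × 0.05597 = 0.243 mg/L.

0.243 mg/L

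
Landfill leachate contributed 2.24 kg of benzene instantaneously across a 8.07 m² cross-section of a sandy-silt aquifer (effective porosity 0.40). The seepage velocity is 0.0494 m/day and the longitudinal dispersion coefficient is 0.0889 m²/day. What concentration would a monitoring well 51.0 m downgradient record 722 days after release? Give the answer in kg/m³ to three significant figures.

For an instantaneous plane source, C(x,t) = M/(n_e·A·√(4πDt)) · exp(−(x−vt)²/(4Dt)), with n_e·A the pore (flow) area.
Plume center vt = 0.0494 × 722 = 35.6668 m, so the well at 51.0 m is 15.3332 m downgradient of the peak.
√(4πDt) = 28.40 m, giving peak height M/(n_e·A·√(4πDt)) = 2.24/(0.40 × 8.07 × 28.40) = 0.02443 kg/m³.
(x−vt)²/(4Dt) = (15.3332)²/(4 × 0.0889 × 722) = 0.9157; exp(−0.9157) = 0.4002.
C = 0.02443 × 0.4002 = 0.00978 kg/m³.

0.00978 kg/m³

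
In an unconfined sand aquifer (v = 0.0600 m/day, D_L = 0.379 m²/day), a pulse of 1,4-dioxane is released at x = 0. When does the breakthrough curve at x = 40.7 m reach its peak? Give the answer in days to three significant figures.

For the 1D instantaneous-source solution, setting ∂C/∂t = 0 at fixed x gives v²t² + 2Dt − x² = 0, so t = (√(D² + v²x²) − D)/v².
√(D² + v²x²) = √(0.379² + 0.0600² × 40.7²) = 2.471; v² = 0.0036.
t = (2.471 − 0.379)/0.0036 = 581 days (vs. the pure-advection estimate x/v = 678 d).

581 days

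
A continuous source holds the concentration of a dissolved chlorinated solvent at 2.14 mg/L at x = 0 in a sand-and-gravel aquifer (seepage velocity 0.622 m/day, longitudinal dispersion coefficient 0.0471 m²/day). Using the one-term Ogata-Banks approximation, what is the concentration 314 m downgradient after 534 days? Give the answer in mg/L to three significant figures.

2.13 mg/L

For a continuous step input, C/C₀ ≈ ½·erfc((x−vt)/(2√(Dt))).
vt = 0.622 × 534 = 332.148 m and 2√(Dt) = 2√(0.0471 × 534) = 10.03 m.
Argument (x−vt)/(2√(Dt)) = (314 − 332.148)/10.03 = -1.809; ½·erfc(-1.809) = 0.9947.
C = 2.14 × 0.9947 = 2.13 mg/L.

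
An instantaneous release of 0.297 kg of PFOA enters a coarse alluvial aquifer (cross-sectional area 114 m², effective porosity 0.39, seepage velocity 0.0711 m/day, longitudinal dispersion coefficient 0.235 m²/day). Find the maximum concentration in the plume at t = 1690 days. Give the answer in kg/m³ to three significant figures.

The peak of an instantaneous 1D plume sits at x = vt; there the Gaussian factor is 1 and C_max = M/(n_e·A·√(4πDt)), where n_e·A is the pore area the mass is dissolved in.
√(4πDt) = √(4π × 0.235 × 1690) = 70.65 m, so C_max = 0.297/(0.39 × 114 × 70.65) = 9.46e-05 kg/m³.

9.46e-05 kg/m³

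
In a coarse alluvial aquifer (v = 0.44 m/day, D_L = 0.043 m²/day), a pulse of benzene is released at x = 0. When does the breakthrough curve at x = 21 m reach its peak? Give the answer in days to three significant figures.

For the 1D instantaneous-source solution, setting ∂C/∂t = 0 at fixed x gives v²t² + 2Dt − x² = 0, so t = (√(D² + v²x²) − D)/v².
√(D² + v²x²) = √(0.043² + 0.44² × 21²) = 9.240; v² = 0.1936.
t = (9.240 − 0.043)/0.1936 = 47.5 days (vs. the pure-advection estimate x/v = 47.7 d).

47.5 days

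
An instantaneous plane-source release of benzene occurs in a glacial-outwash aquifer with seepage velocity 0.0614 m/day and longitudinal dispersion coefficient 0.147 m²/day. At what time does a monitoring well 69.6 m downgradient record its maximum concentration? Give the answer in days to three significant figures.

1100 days

For the 1D instantaneous-source solution, setting ∂C/∂t = 0 at fixed x gives v²t² + 2Dt − x² = 0, so t = (√(D² + v²x²) − D)/v².
√(D² + v²x²) = √(0.147² + 0.0614² × 69.6²) = 4.276; v² = 0.00376996.
t = (4.276 − 0.147)/0.00376996 = 1100 days (vs. the pure-advection estimate x/v = 1130 d).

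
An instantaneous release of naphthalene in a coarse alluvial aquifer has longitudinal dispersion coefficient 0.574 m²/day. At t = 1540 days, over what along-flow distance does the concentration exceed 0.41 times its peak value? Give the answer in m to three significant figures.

112 m

The plume is Gaussian with σ = √(2Dt) = √(2 × 0.574 × 1540) = 42.05 m.
C/C_peak = exp(−Δx²/(2σ²)) = 0.41 ⇒ Δx = σ·√(−2 ln 0.41) = 42.05 × 1.335 = 56.14 m.
Width = 2Δx = 112 m.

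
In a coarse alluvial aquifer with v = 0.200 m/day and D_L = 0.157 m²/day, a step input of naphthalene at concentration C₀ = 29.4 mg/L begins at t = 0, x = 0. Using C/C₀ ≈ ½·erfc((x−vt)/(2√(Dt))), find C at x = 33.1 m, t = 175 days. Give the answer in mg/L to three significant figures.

For a continuous step input, C/C₀ ≈ ½·erfc((x−vt)/(2√(Dt))).
vt = 0.200 × 175 = 35 m and 2√(Dt) = 2√(0.157 × 175) = 10.48 m.
Argument (x−vt)/(2√(Dt)) = (33.1 − 35)/10.48 = -0.1813; ½·erfc(-0.1813) = 0.6012.
C = 29.4 × 0.6012 = 17.7 mg/L.

17.7 mg/L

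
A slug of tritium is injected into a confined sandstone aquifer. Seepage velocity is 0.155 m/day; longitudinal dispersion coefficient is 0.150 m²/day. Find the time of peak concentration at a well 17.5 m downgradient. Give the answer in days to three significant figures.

For the 1D instantaneous-source solution, setting ∂C/∂t = 0 at fixed x gives v²t² + 2Dt − x² = 0, so t = (√(D² + v²x²) − D)/v².
√(D² + v²x²) = √(0.150² + 0.155² × 17.5²) = 2.717; v² = 0.024025.
t = (2.717 − 0.150)/0.024025 = 107 days (vs. the pure-advection estimate x/v = 113 d).

107 days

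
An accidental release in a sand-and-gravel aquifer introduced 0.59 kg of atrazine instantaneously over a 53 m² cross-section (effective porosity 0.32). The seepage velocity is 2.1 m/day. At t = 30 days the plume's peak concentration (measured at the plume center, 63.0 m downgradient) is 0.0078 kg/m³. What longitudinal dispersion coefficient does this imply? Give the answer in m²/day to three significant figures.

At the plume center C_max = M/(n_e·A·√(4πDt)), so D = M²/(4πt·(n_e·A·C_max)²).
n_e·A·C_max = 0.32 × 53 × 0.0078 = 0.1323 kg/m.
D = 0.59²/(4π × 30 × 0.1323²) = 0.0528 m²/day.

0.0528 m²/day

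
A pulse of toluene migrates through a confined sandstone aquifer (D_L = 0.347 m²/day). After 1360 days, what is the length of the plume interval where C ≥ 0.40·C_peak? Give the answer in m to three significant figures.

83.2 m

The plume is Gaussian with σ = √(2Dt) = √(2 × 0.347 × 1360) = 30.72 m.
C/C_peak = exp(−Δx²/(2σ²)) = 0.40 ⇒ Δx = σ·√(−2 ln 0.40) = 30.72 × 1.354 = 41.59 m.
Width = 2Δx = 83.2 m.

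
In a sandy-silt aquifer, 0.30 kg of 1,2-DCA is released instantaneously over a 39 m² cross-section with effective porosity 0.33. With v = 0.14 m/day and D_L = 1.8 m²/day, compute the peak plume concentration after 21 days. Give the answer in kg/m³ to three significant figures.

0.00107 kg/m³

The peak of an instantaneous 1D plume sits at x = vt; there the Gaussian factor is 1 and C_max = M/(n_e·A·√(4πDt)), where n_e·A is the pore area the mass is dissolved in.
√(4πDt) = √(4π × 1.8 × 21) = 21.79 m, so C_max = 0.30/(0.33 × 39 × 21.79) = 0.00107 kg/m³.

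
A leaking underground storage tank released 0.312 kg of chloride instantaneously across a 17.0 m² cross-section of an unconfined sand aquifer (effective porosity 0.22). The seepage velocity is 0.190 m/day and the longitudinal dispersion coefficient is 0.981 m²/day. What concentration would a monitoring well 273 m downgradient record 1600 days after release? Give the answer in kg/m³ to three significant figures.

0.000510 kg/m³

For an instantaneous plane source, C(x,t) = M/(n_e·A·√(4πDt)) · exp(−(x−vt)²/(4Dt)), with n_e·A the pore (flow) area.
Plume center vt = 0.190 × 1600 = 304 m, so the well at 273 m is 31 m upgradient of the peak.
√(4πDt) = 140.4 m, giving peak height M/(n_e·A·√(4πDt)) = 0.312/(0.22 × 17.0 × 140.4) = 0.0005942 kg/m³.
(x−vt)²/(4Dt) = (-31)²/(4 × 0.981 × 1600) = 0.1531; exp(−0.1531) = 0.8580.
C = 0.0005942 × 0.8580 = 0.000510 kg/m³.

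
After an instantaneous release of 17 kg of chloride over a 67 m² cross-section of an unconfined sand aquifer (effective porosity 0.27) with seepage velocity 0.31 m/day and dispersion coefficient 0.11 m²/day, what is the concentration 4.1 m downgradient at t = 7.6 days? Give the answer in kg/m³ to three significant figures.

For an instantaneous plane source, C(x,t) = M/(n_e·A·√(4πDt)) · exp(−(x−vt)²/(4Dt)), with n_e·A the pore (flow) area.
Plume center vt = 0.31 × 7.6 = 2.356 m, so the well at 4.1 m is 1.744 m downgradient of the peak.
√(4πDt) = 3.241 m, giving peak height M/(n_e·A·√(4πDt)) = 17/(0.27 × 67 × 3.241) = 0.2900 kg/m³.
(x−vt)²/(4Dt) = (1.744)²/(4 × 0.11 × 7.6) = 0.9096; exp(−0.9096) = 0.4027.
C = 0.2900 × 0.4027 = 0.117 kg/m³.

0.117 kg/m³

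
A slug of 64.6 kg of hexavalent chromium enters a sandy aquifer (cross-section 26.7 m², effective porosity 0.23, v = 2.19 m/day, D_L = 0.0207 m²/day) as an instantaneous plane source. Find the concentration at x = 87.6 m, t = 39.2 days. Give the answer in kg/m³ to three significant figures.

1.28 kg/m³

For an instantaneous plane source, C(x,t) = M/(n_e·A·√(4πDt)) · exp(−(x−vt)²/(4Dt)), with n_e·A the pore (flow) area.
Plume center vt = 2.19 × 39.2 = 85.848 m, so the well at 87.6 m is 1.752 m downgradient of the peak.
√(4πDt) = 3.193 m, giving peak height M/(n_e·A·√(4πDt)) = 64.6/(0.23 × 26.7 × 3.193) = 3.295 kg/m³.
(x−vt)²/(4Dt) = (1.752)²/(4 × 0.0207 × 39.2) = 0.9457; exp(−0.9457) = 0.3884.
C = 3.295 × 0.3884 = 1.28 kg/m³.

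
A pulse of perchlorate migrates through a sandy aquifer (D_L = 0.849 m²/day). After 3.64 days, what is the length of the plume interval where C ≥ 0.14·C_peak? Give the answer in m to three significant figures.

The plume is Gaussian with σ = √(2Dt) = √(2 × 0.849 × 3.64) = 2.486 m.
C/C_peak = exp(−Δx²/(2σ²)) = 0.14 ⇒ Δx = σ·√(−2 ln 0.14) = 2.486 × 1.983 = 4.930 m.
Width = 2Δx = 9.86 m.

9.86 m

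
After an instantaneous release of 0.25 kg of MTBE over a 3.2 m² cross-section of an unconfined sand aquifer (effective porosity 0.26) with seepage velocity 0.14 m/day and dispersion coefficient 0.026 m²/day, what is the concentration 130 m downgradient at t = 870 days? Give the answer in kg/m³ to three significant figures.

For an instantaneous plane source, C(x,t) = M/(n_e·A·√(4πDt)) · exp(−(x−vt)²/(4Dt)), with n_e·A the pore (flow) area.
Plume center vt = 0.14 × 870 = 121.8 m, so the well at 130 m is 8.2 m downgradient of the peak.
√(4πDt) = 16.86 m, giving peak height M/(n_e·A·√(4πDt)) = 0.25/(0.26 × 3.2 × 16.86) = 0.01782 kg/m³.
(x−vt)²/(4Dt) = (8.2)²/(4 × 0.026 × 870) = 0.7431; exp(−0.7431) = 0.4756.
C = 0.01782 × 0.4756 = 0.00848 kg/m³.

0.00848 kg/m³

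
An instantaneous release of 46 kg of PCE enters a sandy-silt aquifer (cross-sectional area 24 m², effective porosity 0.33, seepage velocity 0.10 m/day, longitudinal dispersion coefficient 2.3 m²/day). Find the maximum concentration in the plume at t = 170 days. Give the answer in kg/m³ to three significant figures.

0.0829 kg/m³

The peak of an instantaneous 1D plume sits at x = vt; there the Gaussian factor is 1 and C_max = M/(n_e·A·√(4πDt)), where n_e·A is the pore area the mass is dissolved in.
√(4πDt) = √(4π × 2.3 × 170) = 70.10 m, so C_max = 46/(0.33 × 24 × 70.10) = 0.0829 kg/m³.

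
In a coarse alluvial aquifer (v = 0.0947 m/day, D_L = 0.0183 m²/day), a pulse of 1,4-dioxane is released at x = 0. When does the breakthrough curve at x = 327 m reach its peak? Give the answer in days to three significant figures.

3450 days

For the 1D instantaneous-source solution, setting ∂C/∂t = 0 at fixed x gives v²t² + 2Dt − x² = 0, so t = (√(D² + v²x²) − D)/v².
√(D² + v²x²) = √(0.0183² + 0.0947² × 327²) = 30.97; v² = 0.00896809.
t = (30.97 − 0.0183)/0.00896809 = 3450 days (vs. the pure-advection estimate x/v = 3450 d).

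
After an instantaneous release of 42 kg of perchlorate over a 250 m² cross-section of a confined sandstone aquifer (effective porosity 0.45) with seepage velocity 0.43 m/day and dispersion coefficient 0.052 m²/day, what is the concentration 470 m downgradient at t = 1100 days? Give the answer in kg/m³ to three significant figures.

0.0134 kg/m³

For an instantaneous plane source, C(x,t) = M/(n_e·A·√(4πDt)) · exp(−(x−vt)²/(4Dt)), with n_e·A the pore (flow) area.
Plume center vt = 0.43 × 1100 = 473 m, so the well at 470 m is 3 m upgradient of the peak.
√(4πDt) = 26.81 m, giving peak height M/(n_e·A·√(4πDt)) = 42/(0.45 × 250 × 26.81) = 0.01393 kg/m³.
(x−vt)²/(4Dt) = (-3)²/(4 × 0.052 × 1100) = 0.03934; exp(−0.03934) = 0.9614.
C = 0.01393 × 0.9614 = 0.0134 kg/m³.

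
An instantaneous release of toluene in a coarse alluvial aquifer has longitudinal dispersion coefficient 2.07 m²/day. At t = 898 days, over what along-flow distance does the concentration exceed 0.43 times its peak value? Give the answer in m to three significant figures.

The plume is Gaussian with σ = √(2Dt) = √(2 × 2.07 × 898) = 60.97 m.
C/C_peak = exp(−Δx²/(2σ²)) = 0.43 ⇒ Δx = σ·√(−2 ln 0.43) = 60.97 × 1.299 = 79.20 m.
Width = 2Δx = 158 m.

158 m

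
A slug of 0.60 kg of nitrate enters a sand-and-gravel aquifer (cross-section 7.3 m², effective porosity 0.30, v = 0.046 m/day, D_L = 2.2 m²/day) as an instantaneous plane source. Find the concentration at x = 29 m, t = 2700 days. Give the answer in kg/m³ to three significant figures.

0.000685 kg/m³

For an instantaneous plane source, C(x,t) = M/(n_e·A·√(4πDt)) · exp(−(x−vt)²/(4Dt)), with n_e·A the pore (flow) area.
Plume center vt = 0.046 × 2700 = 124.2 m, so the well at 29 m is 95.2 m upgradient of the peak.
√(4πDt) = 273.2 m, giving peak height M/(n_e·A·√(4πDt)) = 0.60/(0.30 × 7.3 × 273.2) = 0.001003 kg/m³.
(x−vt)²/(4Dt) = (-95.2)²/(4 × 2.2 × 2700) = 0.3814; exp(−0.3814) = 0.6829.
C = 0.001003 × 0.6829 = 0.000685 kg/m³.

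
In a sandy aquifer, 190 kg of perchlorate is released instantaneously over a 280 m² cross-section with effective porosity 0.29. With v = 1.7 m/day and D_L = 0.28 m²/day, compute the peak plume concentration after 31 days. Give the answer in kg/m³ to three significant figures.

0.224 kg/m³

The peak of an instantaneous 1D plume sits at x = vt; there the Gaussian factor is 1 and C_max = M/(n_e·A·√(4πDt)), where n_e·A is the pore area the mass is dissolved in.
√(4πDt) = √(4π × 0.28 × 31) = 10.44 m, so C_max = 190/(0.29 × 280 × 10.44) = 0.224 kg/m³.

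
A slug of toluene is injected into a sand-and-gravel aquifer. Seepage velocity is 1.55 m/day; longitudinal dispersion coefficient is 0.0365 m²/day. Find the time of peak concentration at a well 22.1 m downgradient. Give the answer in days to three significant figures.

14.2 days

For the 1D instantaneous-source solution, setting ∂C/∂t = 0 at fixed x gives v²t² + 2Dt − x² = 0, so t = (√(D² + v²x²) − D)/v².
√(D² + v²x²) = √(0.0365² + 1.55² × 22.1²) = 34.26; v² = 2.4025.
t = (34.26 − 0.0365)/2.4025 = 14.2 days (vs. the pure-advection estimate x/v = 14.3 d).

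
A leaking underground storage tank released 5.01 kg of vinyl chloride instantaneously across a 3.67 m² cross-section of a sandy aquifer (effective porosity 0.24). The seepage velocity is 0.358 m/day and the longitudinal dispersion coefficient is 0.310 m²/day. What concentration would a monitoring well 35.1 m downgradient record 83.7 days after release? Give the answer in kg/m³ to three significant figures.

For an instantaneous plane source, C(x,t) = M/(n_e·A·√(4πDt)) · exp(−(x−vt)²/(4Dt)), with n_e·A the pore (flow) area.
Plume center vt = 0.358 × 83.7 = 29.9646 m, so the well at 35.1 m is 5.1354 m downgradient of the peak.
√(4πDt) = 18.06 m, giving peak height M/(n_e·A·√(4πDt)) = 5.01/(0.24 × 3.67 × 18.06) = 0.3150 kg/m³.
(x−vt)²/(4Dt) = (5.1354)²/(4 × 0.310 × 83.7) = 0.2541; exp(−0.2541) = 0.7756.
C = 0.3150 × 0.7756 = 0.244 kg/m³.

0.244 kg/m³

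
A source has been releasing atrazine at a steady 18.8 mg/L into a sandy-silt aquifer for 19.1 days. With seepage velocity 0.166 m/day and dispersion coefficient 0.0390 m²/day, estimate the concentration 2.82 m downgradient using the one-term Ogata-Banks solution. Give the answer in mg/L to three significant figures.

11.5 mg/L

For a continuous step input, C/C₀ ≈ ½·erfc((x−vt)/(2√(Dt))).
vt = 0.166 × 19.1 = 3.1706 m and 2√(Dt) = 2√(0.0390 × 19.1) = 1.726 m.
Argument (x−vt)/(2√(Dt)) = (2.82 − 3.1706)/1.726 = -0.2031; ½·erfc(-0.2031) = 0.6130.
C = 18.8 × 0.6130 = 11.5 mg/L.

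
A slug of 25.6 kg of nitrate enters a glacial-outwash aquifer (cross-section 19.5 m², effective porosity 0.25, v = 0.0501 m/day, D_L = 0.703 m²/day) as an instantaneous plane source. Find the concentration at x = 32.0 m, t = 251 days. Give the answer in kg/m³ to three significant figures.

0.0653 kg/m³

For an instantaneous plane source, C(x,t) = M/(n_e·A·√(4πDt)) · exp(−(x−vt)²/(4Dt)), with n_e·A the pore (flow) area.
Plume center vt = 0.0501 × 251 = 12.5751 m, so the well at 32.0 m is 19.4249 m downgradient of the peak.
√(4πDt) = 47.09 m, giving peak height M/(n_e·A·√(4πDt)) = 25.6/(0.25 × 19.5 × 47.09) = 0.1115 kg/m³.
(x−vt)²/(4Dt) = (19.4249)²/(4 × 0.703 × 251) = 0.5346; exp(−0.5346) = 0.5859.
C = 0.1115 × 0.5859 = 0.0653 kg/m³.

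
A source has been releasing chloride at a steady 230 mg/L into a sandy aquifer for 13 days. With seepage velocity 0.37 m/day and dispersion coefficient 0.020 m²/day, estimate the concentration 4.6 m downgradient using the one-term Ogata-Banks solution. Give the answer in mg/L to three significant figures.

141 mg/L

For a continuous step input, C/C₀ ≈ ½·erfc((x−vt)/(2√(Dt))).
vt = 0.37 × 13 = 4.81 m and 2√(Dt) = 2√(0.020 × 13) = 1.020 m.
Argument (x−vt)/(2√(Dt)) = (4.6 − 4.81)/1.020 = -0.2059; ½·erfc(-0.2059) = 0.6145.
C = 230 × 0.6145 = 141 mg/L.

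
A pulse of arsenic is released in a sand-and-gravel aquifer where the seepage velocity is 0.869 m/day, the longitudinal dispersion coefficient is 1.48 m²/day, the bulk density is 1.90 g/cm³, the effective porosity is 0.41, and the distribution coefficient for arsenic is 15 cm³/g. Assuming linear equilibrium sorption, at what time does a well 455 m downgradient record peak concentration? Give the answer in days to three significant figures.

36800 days

Retardation factor R = 1 + ρ_b·K_d/n = 1 + 1.90 × 15/0.41 = 70.51.
Sorption retards both mechanisms: v_R = v/R = 0.01232 m/day, D_R = D/R = 0.02099 m²/day.
Peak time from v_R²t² + 2D_R t − x² = 0: t = (√(D_R² + v_R²x²) − D_R)/v_R².
√(D_R² + v_R²x²) = √(0.02099² + 0.01232² × 455²) = 5.606; v_R² = 0.0001518.
t = (5.606 − 0.02099)/0.0001518 = 36800 days.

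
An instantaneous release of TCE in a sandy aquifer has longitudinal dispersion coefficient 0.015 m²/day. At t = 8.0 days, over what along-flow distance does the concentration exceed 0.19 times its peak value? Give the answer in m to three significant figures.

1.79 m

The plume is Gaussian with σ = √(2Dt) = √(2 × 0.015 × 8.0) = 0.4899 m.
C/C_peak = exp(−Δx²/(2σ²)) = 0.19 ⇒ Δx = σ·√(−2 ln 0.19) = 0.4899 × 1.822 = 0.8926 m.
Width = 2Δx = 1.79 m.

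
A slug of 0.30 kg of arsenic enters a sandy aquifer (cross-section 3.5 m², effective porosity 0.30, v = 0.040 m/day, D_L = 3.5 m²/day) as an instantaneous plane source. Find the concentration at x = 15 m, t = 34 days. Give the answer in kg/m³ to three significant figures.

0.00500 kg/m³

For an instantaneous plane source, C(x,t) = M/(n_e·A·√(4πDt)) · exp(−(x−vt)²/(4Dt)), with n_e·A the pore (flow) area.
Plume center vt = 0.040 × 34 = 1.36 m, so the well at 15 m is 13.64 m downgradient of the peak.
√(4πDt) = 38.67 m, giving peak height M/(n_e·A·√(4πDt)) = 0.30/(0.30 × 3.5 × 38.67) = 0.007389 kg/m³.
(x−vt)²/(4Dt) = (13.64)²/(4 × 3.5 × 34) = 0.3909; exp(−0.3909) = 0.6764.
C = 0.007389 × 0.6764 = 0.00500 kg/m³.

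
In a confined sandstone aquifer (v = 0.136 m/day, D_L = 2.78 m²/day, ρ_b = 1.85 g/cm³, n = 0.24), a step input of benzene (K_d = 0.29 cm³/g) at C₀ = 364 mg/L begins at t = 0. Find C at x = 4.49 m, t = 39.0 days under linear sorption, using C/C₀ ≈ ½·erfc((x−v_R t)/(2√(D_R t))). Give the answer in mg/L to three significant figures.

132 mg/L

Retardation factor R = 1 + ρ_b·K_d/n = 1 + 1.85 × 0.29/0.24 = 3.235.
Sorption retards both mechanisms: v_R = v/R = 0.04204 m/day, D_R = D/R = 0.8594 m²/day.
v_R·t = 0.04204 × 39.0 = 1.63956 m; 2√(D_R t) = 11.58 m; argument = (4.49 − 1.63956)/11.58 = 0.2462.
C = C₀ × ½·erfc(0.2462) = 364 × 0.3639 = 132 mg/L.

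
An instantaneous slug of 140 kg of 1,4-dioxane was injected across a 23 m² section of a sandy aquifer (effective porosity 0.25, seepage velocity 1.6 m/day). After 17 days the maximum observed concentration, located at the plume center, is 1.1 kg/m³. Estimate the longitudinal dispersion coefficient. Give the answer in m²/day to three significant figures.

At the plume center C_max = M/(n_e·A·√(4πDt)), so D = M²/(4πt·(n_e·A·C_max)²).
n_e·A·C_max = 0.25 × 23 × 1.1 = 6.325 kg/m.
D = 140²/(4π × 17 × 6.325²) = 2.29 m²/day.

2.29 m²/day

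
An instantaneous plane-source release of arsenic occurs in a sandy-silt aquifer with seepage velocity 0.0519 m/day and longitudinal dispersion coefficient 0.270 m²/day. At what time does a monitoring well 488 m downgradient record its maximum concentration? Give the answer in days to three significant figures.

For the 1D instantaneous-source solution, setting ∂C/∂t = 0 at fixed x gives v²t² + 2Dt − x² = 0, so t = (√(D² + v²x²) − D)/v².
√(D² + v²x²) = √(0.270² + 0.0519² × 488²) = 25.33; v² = 0.00269361.
t = (25.33 − 0.270)/0.00269361 = 9300 days (vs. the pure-advection estimate x/v = 9400 d).

9300 days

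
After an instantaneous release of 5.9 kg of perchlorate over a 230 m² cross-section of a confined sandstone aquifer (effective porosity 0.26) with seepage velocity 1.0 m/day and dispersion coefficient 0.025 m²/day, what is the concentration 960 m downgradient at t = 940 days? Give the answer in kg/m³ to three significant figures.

For an instantaneous plane source, C(x,t) = M/(n_e·A·√(4πDt)) · exp(−(x−vt)²/(4Dt)), with n_e·A the pore (flow) area.
Plume center vt = 1.0 × 940 = 940 m, so the well at 960 m is 20 m downgradient of the peak.
√(4πDt) = 17.18 m, giving peak height M/(n_e·A·√(4πDt)) = 5.9/(0.26 × 230 × 17.18) = 0.005743 kg/m³.
(x−vt)²/(4Dt) = (20)²/(4 × 0.025 × 940) = 4.255; exp(−4.255) = 0.01419.
C = 0.005743 × 0.01419 = 8.15e-05 kg/m³.

8.15e-05 kg/m³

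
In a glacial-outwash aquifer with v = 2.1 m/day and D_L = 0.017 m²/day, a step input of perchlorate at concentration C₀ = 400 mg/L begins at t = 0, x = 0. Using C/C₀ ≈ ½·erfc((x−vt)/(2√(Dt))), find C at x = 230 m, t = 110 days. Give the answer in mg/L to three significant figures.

For a continuous step input, C/C₀ ≈ ½·erfc((x−vt)/(2√(Dt))).
vt = 2.1 × 110 = 231 m and 2√(Dt) = 2√(0.017 × 110) = 2.735 m.
Argument (x−vt)/(2√(Dt)) = (230 − 231)/2.735 = -0.3656; ½·erfc(-0.3656) = 0.6974.
C = 400 × 0.6974 = 279 mg/L.

279 mg/L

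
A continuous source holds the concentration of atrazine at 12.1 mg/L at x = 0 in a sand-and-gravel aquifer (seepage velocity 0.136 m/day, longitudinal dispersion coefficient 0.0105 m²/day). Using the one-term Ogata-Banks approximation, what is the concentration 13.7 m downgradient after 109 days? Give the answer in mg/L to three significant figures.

9.33 mg/L

For a continuous step input, C/C₀ ≈ ½·erfc((x−vt)/(2√(Dt))).
vt = 0.136 × 109 = 14.824 m and 2√(Dt) = 2√(0.0105 × 109) = 2.140 m.
Argument (x−vt)/(2√(Dt)) = (13.7 − 14.824)/2.140 = -0.5252; ½·erfc(-0.5252) = 0.7712.
C = 12.1 × 0.7712 = 9.33 mg/L.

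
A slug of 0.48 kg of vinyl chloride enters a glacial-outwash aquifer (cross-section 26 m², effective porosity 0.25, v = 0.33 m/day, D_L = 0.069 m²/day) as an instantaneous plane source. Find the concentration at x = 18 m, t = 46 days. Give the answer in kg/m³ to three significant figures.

For an instantaneous plane source, C(x,t) = M/(n_e·A·√(4πDt)) · exp(−(x−vt)²/(4Dt)), with n_e·A the pore (flow) area.
Plume center vt = 0.33 × 46 = 15.18 m, so the well at 18 m is 2.82 m downgradient of the peak.
√(4πDt) = 6.316 m, giving peak height M/(n_e·A·√(4πDt)) = 0.48/(0.25 × 26 × 6.316) = 0.01169 kg/m³.
(x−vt)²/(4Dt) = (2.82)²/(4 × 0.069 × 46) = 0.6264; exp(−0.6264) = 0.5345.
C = 0.01169 × 0.5345 = 0.00625 kg/m³.

0.00625 kg/m³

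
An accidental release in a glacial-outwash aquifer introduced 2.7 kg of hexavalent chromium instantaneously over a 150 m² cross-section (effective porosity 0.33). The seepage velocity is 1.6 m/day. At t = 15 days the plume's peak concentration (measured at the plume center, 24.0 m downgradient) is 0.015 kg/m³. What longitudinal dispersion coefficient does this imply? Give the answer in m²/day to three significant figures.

At the plume center C_max = M/(n_e·A·√(4πDt)), so D = M²/(4πt·(n_e·A·C_max)²).
n_e·A·C_max = 0.33 × 150 × 0.015 = 0.7425 kg/m.
D = 2.7²/(4π × 15 × 0.7425²) = 0.0702 m²/day.

0.0702 m²/day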